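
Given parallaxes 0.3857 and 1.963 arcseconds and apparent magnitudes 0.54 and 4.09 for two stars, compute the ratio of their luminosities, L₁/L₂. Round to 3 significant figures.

L₁/L₂ = 681

d₁ = 1/p₁ = 1/0.3857″ = 2.5927 pc; d₂ = 1/p₂ = 1/1.963″ = 0.50942 pc.
M₁ = m₁ − 5 log₁₀ d₁ + 5 = 0.54 − 2.0688 + 5 = 3.4712.
M₂ = 4.09 − (-1.4646) + 5 = 10.5546.
L₁/L₂ = 10^(0.4(M₂ − M₁)) = 10^(0.4 × 7.0834) = 10^2.83336 = 681.33.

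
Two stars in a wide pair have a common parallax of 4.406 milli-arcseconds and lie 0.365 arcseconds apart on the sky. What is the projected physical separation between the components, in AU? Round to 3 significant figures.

82.8 AU

d = 1/p = 1/0.004406″ = 226.96 pc.
At distance d (pc), an angle of θ arcsec spans θ·d AU: s = 0.365 × 226.96 = 82.84 AU.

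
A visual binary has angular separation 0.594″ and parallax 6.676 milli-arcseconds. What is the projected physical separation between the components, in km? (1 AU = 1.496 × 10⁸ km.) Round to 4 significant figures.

1.331 × 10^10 km

d = 1/p = 1/0.006676″ = 149.79 pc.
At distance d (pc), an angle of θ arcsec spans θ·d AU: s = 0.594 × 149.79 = 88.975 AU.
= 88.975 × 1.496 × 10⁸ km = 1.3311 × 10^10 km.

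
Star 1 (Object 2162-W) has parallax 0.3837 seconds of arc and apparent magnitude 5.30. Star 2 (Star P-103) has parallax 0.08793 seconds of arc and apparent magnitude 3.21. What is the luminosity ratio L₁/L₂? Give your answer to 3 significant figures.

L₁/L₂ = 0.00766

d₁ = 1/p₁ = 1/0.3837″ = 2.6062 pc; d₂ = 1/p₂ = 1/0.08793″ = 11.373 pc.
M₁ = m₁ − 5 log₁₀ d₁ + 5 = 5.30 − 2.0800 + 5 = 8.2200.
M₂ = 3.21 − 5.2794 + 5 = 2.9306.
L₁/L₂ = 10^(0.4(M₂ − M₁)) = 10^(0.4 × (-5.2894)) = 10^(-2.11576) = 0.0076602.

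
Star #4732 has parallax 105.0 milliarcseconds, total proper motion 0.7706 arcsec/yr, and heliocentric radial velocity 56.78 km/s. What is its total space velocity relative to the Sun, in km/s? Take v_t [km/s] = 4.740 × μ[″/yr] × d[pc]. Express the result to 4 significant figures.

66.59 km/s

d = 1/p = 1/0.1050″ = 9.5238 pc.
v_t = 4.740 μ d = 4.740 × 0.7706 × 9.5238 = 34.787 km/s.
v = √(v_r² + v_t²) = √(56.78² + 34.787²) = √4434.1 = 66.589 km/s.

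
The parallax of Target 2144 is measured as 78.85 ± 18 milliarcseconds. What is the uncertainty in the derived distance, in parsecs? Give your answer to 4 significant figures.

d = 1/p, so σ_d = σ_p / p².
σ_d = 0.0180 / (0.07885)² = 0.0180 / 0.0062173 = 2.8951 pc.

2.895 pc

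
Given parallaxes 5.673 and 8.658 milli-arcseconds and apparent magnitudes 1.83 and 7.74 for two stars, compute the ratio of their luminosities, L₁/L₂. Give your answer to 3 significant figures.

d₁ = 1/p₁ = 1/0.005673″ = 176.27 pc; d₂ = 1/p₂ = 1/0.008658″ = 115.5 pc.
M₁ = m₁ − 5 log₁₀ d₁ + 5 = 1.83 − 11.2309 + 5 = -4.4009.
M₂ = 7.74 − 10.3129 + 5 = 2.4271.
L₁/L₂ = 10^(0.4(M₂ − M₁)) = 10^(0.4 × 6.8280) = 10^2.73120 = 538.52.

L₁/L₂ = 539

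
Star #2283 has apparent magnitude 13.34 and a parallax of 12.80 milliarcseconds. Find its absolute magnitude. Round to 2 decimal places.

d = 1/p = 1/0.01280″ = 78.125 pc.
m − M = 5 log₁₀(78.125) − 5 = 9.4640 − 5 = 4.4640.
M = m − (m − M) = 13.34 − 4.4640 = 8.88.

M = 8.88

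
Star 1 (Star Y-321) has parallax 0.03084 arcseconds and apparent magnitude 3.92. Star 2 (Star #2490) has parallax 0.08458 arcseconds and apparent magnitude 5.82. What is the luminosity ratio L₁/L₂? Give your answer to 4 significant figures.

d₁ = 1/p₁ = 1/0.03084″ = 32.425 pc; d₂ = 1/p₂ = 1/0.08458″ = 11.823 pc.
M₁ = m₁ − 5 log₁₀ d₁ + 5 = 3.92 − 7.5544 + 5 = 1.3656.
M₂ = 5.82 − 5.3636 + 5 = 5.4564.
L₁/L₂ = 10^(0.4(M₂ − M₁)) = 10^(0.4 × 4.0908) = 10^1.63632 = 43.283.

L₁/L₂ = 43.28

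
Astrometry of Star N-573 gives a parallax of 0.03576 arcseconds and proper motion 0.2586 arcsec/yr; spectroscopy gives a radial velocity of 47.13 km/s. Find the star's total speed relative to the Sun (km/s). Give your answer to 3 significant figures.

d = 1/p = 1/0.03576″ = 27.964 pc.
v_t = 4.740 μ d = 4.740 × 0.2586 × 27.964 = 34.277 km/s.
v = √(v_r² + v_t²) = √(47.13² + 34.277²) = √3396.15 = 58.276 km/s.

58.3 km/s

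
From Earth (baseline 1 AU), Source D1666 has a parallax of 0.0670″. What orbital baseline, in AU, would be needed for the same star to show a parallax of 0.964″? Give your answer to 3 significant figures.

14.4 AU

Parallax scales linearly with baseline: p ∝ B, so B = p_target / p_Earth × 1 AU.
B = 0.964 / 0.0670 = 14.388 AU.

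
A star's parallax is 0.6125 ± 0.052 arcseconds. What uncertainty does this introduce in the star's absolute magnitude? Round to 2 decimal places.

σ_M = 0.18 mag

M = m − 5 log₁₀ d + 5 = m + 5 log₁₀ p + 5, so ∂M/∂p = 5/(p ln 10).
σ_M = (5/ln 10) · (σ_p/p) = 2.1715 × 0.052/0.6125 = 2.1715 × 0.084898 = 0.18436.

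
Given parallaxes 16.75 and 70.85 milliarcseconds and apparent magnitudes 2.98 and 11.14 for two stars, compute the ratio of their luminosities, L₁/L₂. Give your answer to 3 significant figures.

d₁ = 1/p₁ = 1/0.01675″ = 59.701 pc; d₂ = 1/p₂ = 1/0.07085″ = 14.114 pc.
M₁ = m₁ − 5 log₁₀ d₁ + 5 = 2.98 − 8.8799 + 5 = -0.8999.
M₂ = 11.14 − 5.7483 + 5 = 10.3917.
L₁/L₂ = 10^(0.4(M₂ − M₁)) = 10^(0.4 × 11.2916) = 10^4.51664 = 32858.

L₁/L₂ = 32900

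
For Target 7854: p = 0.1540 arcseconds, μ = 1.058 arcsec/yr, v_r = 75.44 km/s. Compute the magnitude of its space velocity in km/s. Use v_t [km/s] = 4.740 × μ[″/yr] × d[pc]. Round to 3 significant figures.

82.2 km/s

d = 1/p = 1/0.1540″ = 6.4935 pc.
v_t = 4.740 μ d = 4.740 × 1.058 × 6.4935 = 32.564 km/s.
v = √(v_r² + v_t²) = √(75.44² + 32.564²) = √6751.61 = 82.168 km/s.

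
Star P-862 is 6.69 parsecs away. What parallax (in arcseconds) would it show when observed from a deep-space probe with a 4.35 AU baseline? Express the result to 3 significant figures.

0.650 arcsec

p (arcsec) = B (AU) / d (pc).
p = 4.35 / 6.69 = 0.65022 arcsec.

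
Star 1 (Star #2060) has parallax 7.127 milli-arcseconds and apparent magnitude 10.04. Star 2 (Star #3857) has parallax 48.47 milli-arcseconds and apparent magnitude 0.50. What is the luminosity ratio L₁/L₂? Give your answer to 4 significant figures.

d₁ = 1/p₁ = 1/0.007127″ = 140.31 pc; d₂ = 1/p₂ = 1/0.04847″ = 20.631 pc.
M₁ = m₁ − 5 log₁₀ d₁ + 5 = 10.04 − 10.7354 + 5 = 4.3046.
M₂ = 0.50 − 6.5726 + 5 = -1.0726.
L₁/L₂ = 10^(0.4(M₂ − M₁)) = 10^(0.4 × (-5.3772)) = 10^(-2.15088) = 0.0070651.

L₁/L₂ = 0.007065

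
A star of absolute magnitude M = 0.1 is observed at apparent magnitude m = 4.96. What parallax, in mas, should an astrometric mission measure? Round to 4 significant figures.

10.67 mas

m − M = 4.96 − 0.1 = 4.86.
d = 10^((m−M)/5 + 1) = 10^1.972 = 93.756 pc.
p = 1/d = 1/93.756 = 0.010666 arcsec = 10.666 mas.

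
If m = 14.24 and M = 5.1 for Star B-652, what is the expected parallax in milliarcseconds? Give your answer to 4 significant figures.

m − M = 14.24 − 5.1 = 9.14.
d = 10^((m−M)/5 + 1) = 10^2.828 = 672.98 pc.
p = 1/d = 1/672.98 = 0.0014859 arcsec = 1.4859 mas.

1.486 mas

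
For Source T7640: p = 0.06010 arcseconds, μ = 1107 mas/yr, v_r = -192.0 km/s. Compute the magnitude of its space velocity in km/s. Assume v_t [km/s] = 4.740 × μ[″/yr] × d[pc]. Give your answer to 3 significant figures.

d = 1/p = 1/0.06010″ = 16.639 pc.
μ = 1107 mas/yr = 1.107 ″/yr.
v_t = 4.740 μ d = 4.740 × 1.107 × 16.639 = 87.308 km/s.
v = √(v_r² + v_t²) = √((-192.0)² + 87.308²) = √44486.7 = 210.92 km/s.

211 km/s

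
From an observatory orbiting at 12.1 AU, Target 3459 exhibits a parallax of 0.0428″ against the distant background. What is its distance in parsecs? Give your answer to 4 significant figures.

With baseline B (in AU) and parallax p (in arcsec), d = B/p parsecs.
d = 12.1 / 0.0428 = 282.71 pc.

282.7 pc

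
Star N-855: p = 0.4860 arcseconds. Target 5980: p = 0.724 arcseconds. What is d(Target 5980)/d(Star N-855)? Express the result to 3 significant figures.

Since d = 1/p, d_B/d_A = p_A/p_B.
= 0.4860 / 0.724 = 0.67127.

0.671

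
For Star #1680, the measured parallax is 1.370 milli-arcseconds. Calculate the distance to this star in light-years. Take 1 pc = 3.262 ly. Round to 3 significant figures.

p = 1.370 milli-arcseconds = 0.001370 arcsec.
d = 1/p = 1/0.001370 = 729.93 pc.
In light-years: 729.93 × 3.262 = 2381 ly.

2380 light years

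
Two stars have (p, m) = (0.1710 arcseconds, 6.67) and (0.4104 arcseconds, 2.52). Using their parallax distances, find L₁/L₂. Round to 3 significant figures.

d₁ = 1/p₁ = 1/0.1710″ = 5.848 pc; d₂ = 1/p₂ = 1/0.4104″ = 2.4366 pc.
M₁ = m₁ − 5 log₁₀ d₁ + 5 = 6.67 − 3.8350 + 5 = 7.8350.
M₂ = 2.52 − 1.9339 + 5 = 5.5861.
L₁/L₂ = 10^(0.4(M₂ − M₁)) = 10^(0.4 × (-2.2489)) = 10^(-0.89956) = 0.12602.

L₁/L₂ = 0.126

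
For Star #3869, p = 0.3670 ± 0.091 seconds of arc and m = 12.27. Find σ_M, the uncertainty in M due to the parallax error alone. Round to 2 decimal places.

M = m − 5 log₁₀ d + 5 = m + 5 log₁₀ p + 5, so ∂M/∂p = 5/(p ln 10).
σ_M = (5/ln 10) · (σ_p/p) = 2.1715 × 0.091/0.3670 = 2.1715 × 0.24796 = 0.53845.

σ_M = 0.54 mag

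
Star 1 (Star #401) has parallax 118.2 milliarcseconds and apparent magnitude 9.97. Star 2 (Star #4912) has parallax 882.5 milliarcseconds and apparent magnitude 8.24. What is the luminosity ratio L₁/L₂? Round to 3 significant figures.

d₁ = 1/p₁ = 1/0.1182″ = 8.4602 pc; d₂ = 1/p₂ = 1/0.8825″ = 1.1331 pc.
M₁ = m₁ − 5 log₁₀ d₁ + 5 = 9.97 − 4.6369 + 5 = 10.3331.
M₂ = 8.24 − 0.2713 + 5 = 12.9687.
L₁/L₂ = 10^(0.4(M₂ − M₁)) = 10^(0.4 × 2.6356) = 10^1.05424 = 11.33.

L₁/L₂ = 11.3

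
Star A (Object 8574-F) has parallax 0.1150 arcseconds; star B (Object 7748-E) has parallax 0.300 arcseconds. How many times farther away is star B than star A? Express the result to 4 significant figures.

Since d = 1/p, d_B/d_A = p_A/p_B.
= 0.1150 / 0.300 = 0.38333.

0.3833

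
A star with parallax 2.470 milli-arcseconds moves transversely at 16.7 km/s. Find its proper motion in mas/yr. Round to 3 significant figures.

8.70 mas/yr

d = 1/p = 1/0.002470″ = 404.86 pc.
μ = v_t / (4.74 d) = 16.7 / (4.74 × 404.86) = 16.7 / 1919 = 0.0087024 ″/yr = 8.7024 mas/yr.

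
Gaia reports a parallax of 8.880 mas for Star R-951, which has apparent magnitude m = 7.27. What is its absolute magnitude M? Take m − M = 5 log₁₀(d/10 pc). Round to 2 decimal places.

M = 2.01

d = 1/p = 1/0.008880″ = 112.61 pc.
m − M = 5 log₁₀(112.61) − 5 = 10.2579 − 5 = 5.2579.
M = m − (m − M) = 7.27 − 5.2579 = 2.01.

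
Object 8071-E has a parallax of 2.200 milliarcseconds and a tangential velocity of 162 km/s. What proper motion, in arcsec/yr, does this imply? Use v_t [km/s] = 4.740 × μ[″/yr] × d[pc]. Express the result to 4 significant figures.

0.07519 arcsec/yr

d = 1/p = 1/0.002200″ = 454.55 pc.
μ = v_t / (4.74 d) = 162 / (4.74 × 454.55) = 162 / 2154.6 = 0.075188 ″/yr.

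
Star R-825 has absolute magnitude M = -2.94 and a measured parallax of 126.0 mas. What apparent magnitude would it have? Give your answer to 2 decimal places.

m = -3.44

d = 1/p = 1/0.1260″ = 7.9365 pc.
m − M = 5 log₁₀ d − 5 = 5 log₁₀(7.9365) − 5 = 4.4981 − 5 = -0.5019.
m = M + (m − M) = -2.94 + (-0.5019) = -3.44.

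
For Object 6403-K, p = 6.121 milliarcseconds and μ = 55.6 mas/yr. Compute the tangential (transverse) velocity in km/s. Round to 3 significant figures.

d = 1/p = 1/0.006121″ = 163.37 pc.
μ = 55.6 mas/yr = 0.0556 ″/yr.
v_t = 4.74 × μ × d = 4.74 × 0.0556 × 163.37 = 43.055 km/s.

43.1 km/s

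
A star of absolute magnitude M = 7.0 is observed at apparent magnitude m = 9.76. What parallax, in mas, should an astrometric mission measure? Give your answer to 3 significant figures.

28.1 mas

m − M = 9.76 − 7.0 = 2.76.
d = 10^((m−M)/5 + 1) = 10^1.552 = 35.645 pc.
p = 1/d = 1/35.645 = 0.028054 arcsec = 28.054 mas.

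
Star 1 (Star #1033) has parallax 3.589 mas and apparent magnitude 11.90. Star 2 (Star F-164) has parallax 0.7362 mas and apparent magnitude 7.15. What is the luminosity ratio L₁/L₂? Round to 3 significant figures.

L₁/L₂ = 0.000530

d₁ = 1/p₁ = 1/0.003589″ = 278.63 pc; d₂ = 1/p₂ = 1/0.0007362″ = 1358.3 pc.
M₁ = m₁ − 5 log₁₀ d₁ + 5 = 11.90 − 12.2251 + 5 = 4.6749.
M₂ = 7.15 − 15.6650 + 5 = -3.5150.
L₁/L₂ = 10^(0.4(M₂ − M₁)) = 10^(0.4 × (-8.1899)) = 10^(-3.27596) = 0.00052971.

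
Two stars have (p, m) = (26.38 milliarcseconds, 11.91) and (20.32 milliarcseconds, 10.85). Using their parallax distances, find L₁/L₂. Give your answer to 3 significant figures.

d₁ = 1/p₁ = 1/0.02638″ = 37.908 pc; d₂ = 1/p₂ = 1/0.02032″ = 49.213 pc.
M₁ = m₁ − 5 log₁₀ d₁ + 5 = 11.91 − 7.8937 + 5 = 9.0163.
M₂ = 10.85 − 8.4604 + 5 = 7.3896.
L₁/L₂ = 10^(0.4(M₂ − M₁)) = 10^(0.4 × (-1.6267)) = 10^(-0.65068) = 0.22352.

L₁/L₂ = 0.224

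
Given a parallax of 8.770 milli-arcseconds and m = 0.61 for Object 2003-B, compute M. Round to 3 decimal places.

d = 1/p = 1/0.008770″ = 114.03 pc.
m − M = 5 log₁₀(114.03) − 5 = 10.2851 − 5 = 5.2851.
M = m − (m − M) = 0.61 − 5.2851 = -4.675.

M = -4.675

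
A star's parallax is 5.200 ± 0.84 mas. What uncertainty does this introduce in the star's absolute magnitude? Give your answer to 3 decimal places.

M = m − 5 log₁₀ d + 5 = m + 5 log₁₀ p + 5, so ∂M/∂p = 5/(p ln 10).
σ_M = (5/ln 10) · (σ_p/p) = 2.1715 × 0.84/5.200 = 2.1715 × 0.16154 = 0.35078.

σ_M = 0.351 mag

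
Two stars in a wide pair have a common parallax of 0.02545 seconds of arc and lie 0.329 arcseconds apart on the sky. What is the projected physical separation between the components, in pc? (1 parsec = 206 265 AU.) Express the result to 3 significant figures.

d = 1/p = 1/0.02545″ = 39.293 pc.
At distance d (pc), an angle of θ arcsec spans θ·d AU: s = 0.329 × 39.293 = 12.927 AU.
= 12.927 / 206265 = 6.2672 × 10^-5 pc.

6.27 × 10^-5 pc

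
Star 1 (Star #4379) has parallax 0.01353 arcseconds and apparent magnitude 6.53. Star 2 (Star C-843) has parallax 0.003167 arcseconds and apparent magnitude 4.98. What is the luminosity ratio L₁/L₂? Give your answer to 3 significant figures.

L₁/L₂ = 0.0131

d₁ = 1/p₁ = 1/0.01353″ = 73.91 pc; d₂ = 1/p₂ = 1/0.003167″ = 315.76 pc.
M₁ = m₁ − 5 log₁₀ d₁ + 5 = 6.53 − 9.3435 + 5 = 2.1865.
M₂ = 4.98 − 12.4968 + 5 = -2.5168.
L₁/L₂ = 10^(0.4(M₂ − M₁)) = 10^(0.4 × (-4.7033)) = 10^(-1.88132) = 0.013143.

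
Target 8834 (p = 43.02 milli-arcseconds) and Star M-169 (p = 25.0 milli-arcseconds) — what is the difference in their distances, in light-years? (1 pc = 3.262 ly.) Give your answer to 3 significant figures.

54.7 ly

d_A = 1/0.04302″ = 23.245 pc; d_B = 1/0.02500″ = 40 pc.
|d_B − d_A| = |40 − 23.245| = 16.755 pc = 16.755 × 3.262 ly = 54.655 ly.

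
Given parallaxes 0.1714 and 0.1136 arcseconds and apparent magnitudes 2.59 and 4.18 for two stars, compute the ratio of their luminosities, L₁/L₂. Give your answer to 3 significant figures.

d₁ = 1/p₁ = 1/0.1714″ = 5.8343 pc; d₂ = 1/p₂ = 1/0.1136″ = 8.8028 pc.
M₁ = m₁ − 5 log₁₀ d₁ + 5 = 2.59 − 3.8299 + 5 = 3.7601.
M₂ = 4.18 − 4.7231 + 5 = 4.4569.
L₁/L₂ = 10^(0.4(M₂ − M₁)) = 10^(0.4 × 0.6968) = 10^0.27872 = 1.8999.

L₁/L₂ = 1.90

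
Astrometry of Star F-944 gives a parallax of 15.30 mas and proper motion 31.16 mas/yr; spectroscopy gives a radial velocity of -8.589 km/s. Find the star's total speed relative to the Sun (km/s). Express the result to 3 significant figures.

d = 1/p = 1/0.01530″ = 65.359 pc.
μ = 31.16 mas/yr = 0.03116 ″/yr.
v_t = 4.740 μ d = 4.740 × 0.03116 × 65.359 = 9.6534 km/s.
v = √(v_r² + v_t²) = √((-8.589)² + 9.6534²) = √166.959 = 12.921 km/s.

12.9 km/s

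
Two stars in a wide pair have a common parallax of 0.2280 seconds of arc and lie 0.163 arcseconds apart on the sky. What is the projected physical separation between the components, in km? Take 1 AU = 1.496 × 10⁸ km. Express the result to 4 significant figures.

1.070 × 10^8 km

d = 1/p = 1/0.2280″ = 4.386 pc.
At distance d (pc), an angle of θ arcsec spans θ·d AU: s = 0.163 × 4.386 = 0.71492 AU.
= 0.71492 × 1.496 × 10⁸ km = 1.0695 × 10^8 km.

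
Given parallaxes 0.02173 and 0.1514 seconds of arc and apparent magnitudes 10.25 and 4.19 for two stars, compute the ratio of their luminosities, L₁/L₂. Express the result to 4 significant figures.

d₁ = 1/p₁ = 1/0.02173″ = 46.019 pc; d₂ = 1/p₂ = 1/0.1514″ = 6.605 pc.
M₁ = m₁ − 5 log₁₀ d₁ + 5 = 10.25 − 8.3147 + 5 = 6.9353.
M₂ = 4.19 − 4.0994 + 5 = 5.0906.
L₁/L₂ = 10^(0.4(M₂ − M₁)) = 10^(0.4 × (-1.8447)) = 10^(-0.73788) = 0.18286.

L₁/L₂ = 0.1829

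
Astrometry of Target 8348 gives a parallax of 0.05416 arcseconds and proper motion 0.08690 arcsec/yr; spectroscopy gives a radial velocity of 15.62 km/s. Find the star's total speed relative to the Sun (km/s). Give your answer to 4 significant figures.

17.37 km/s

d = 1/p = 1/0.05416″ = 18.464 pc.
v_t = 4.740 μ d = 4.740 × 0.08690 × 18.464 = 7.6054 km/s.
v = √(v_r² + v_t²) = √(15.62² + 7.6054²) = √301.827 = 17.373 km/s.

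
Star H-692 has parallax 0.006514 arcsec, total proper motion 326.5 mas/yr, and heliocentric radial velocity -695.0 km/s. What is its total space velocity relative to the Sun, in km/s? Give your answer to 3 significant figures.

734 km/s

d = 1/p = 1/0.006514″ = 153.52 pc.
μ = 326.5 mas/yr = 0.3265 ″/yr.
v_t = 4.740 μ d = 4.740 × 0.3265 × 153.52 = 237.59 km/s.
v = √(v_r² + v_t²) = √((-695.0)² + 237.59²) = √539474 = 734.49 km/s.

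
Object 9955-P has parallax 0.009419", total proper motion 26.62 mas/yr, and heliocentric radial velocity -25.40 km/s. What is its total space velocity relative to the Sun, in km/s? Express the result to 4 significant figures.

28.72 km/s

d = 1/p = 1/0.009419″ = 106.17 pc.
μ = 26.62 mas/yr = 0.02662 ″/yr.
v_t = 4.740 μ d = 4.740 × 0.02662 × 106.17 = 13.396 km/s.
v = √(v_r² + v_t²) = √((-25.40)² + 13.396²) = √824.613 = 28.716 km/s.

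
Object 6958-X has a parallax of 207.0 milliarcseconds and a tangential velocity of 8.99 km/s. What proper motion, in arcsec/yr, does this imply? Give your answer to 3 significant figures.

d = 1/p = 1/0.2070″ = 4.8309 pc.
μ = v_t / (4.74 d) = 8.99 / (4.74 × 4.8309) = 8.99 / 22.898 = 0.39261 ″/yr.

0.393 arcsec/yr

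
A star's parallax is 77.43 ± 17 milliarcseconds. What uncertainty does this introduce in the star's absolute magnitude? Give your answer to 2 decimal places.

σ_M = 0.48 mag

M = m − 5 log₁₀ d + 5 = m + 5 log₁₀ p + 5, so ∂M/∂p = 5/(p ln 10).
σ_M = (5/ln 10) · (σ_p/p) = 2.1715 × 17/77.43 = 2.1715 × 0.21955 = 0.47675.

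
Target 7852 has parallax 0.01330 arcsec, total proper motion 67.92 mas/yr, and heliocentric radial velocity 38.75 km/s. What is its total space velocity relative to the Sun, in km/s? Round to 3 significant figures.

d = 1/p = 1/0.01330″ = 75.188 pc.
μ = 67.92 mas/yr = 0.06792 ″/yr.
v_t = 4.740 μ d = 4.740 × 0.06792 × 75.188 = 24.206 km/s.
v = √(v_r² + v_t²) = √(38.75² + 24.206²) = √2087.49 = 45.689 km/s.

45.7 km/s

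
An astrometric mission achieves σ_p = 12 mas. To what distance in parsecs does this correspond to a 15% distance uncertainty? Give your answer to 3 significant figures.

σ_d/d = σ_p/p, so the condition is σ_p/p ≤ 0.15, i.e. p ≥ σ_p/0.15.
p_min = 12/0.15 = 80 mas = 0.08 arcsec.
d_max = 1/p_min = 1/0.08 = 12.5 pc.

12.5 pc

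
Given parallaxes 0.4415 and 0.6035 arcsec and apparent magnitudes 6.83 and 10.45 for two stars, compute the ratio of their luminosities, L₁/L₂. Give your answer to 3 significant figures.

d₁ = 1/p₁ = 1/0.4415″ = 2.265 pc; d₂ = 1/p₂ = 1/0.6035″ = 1.657 pc.
M₁ = m₁ − 5 log₁₀ d₁ + 5 = 6.83 − 1.7753 + 5 = 10.0547.
M₂ = 10.45 − 1.0966 + 5 = 14.3534.
L₁/L₂ = 10^(0.4(M₂ − M₁)) = 10^(0.4 × 4.2987) = 10^1.71948 = 52.418.

L₁/L₂ = 52.4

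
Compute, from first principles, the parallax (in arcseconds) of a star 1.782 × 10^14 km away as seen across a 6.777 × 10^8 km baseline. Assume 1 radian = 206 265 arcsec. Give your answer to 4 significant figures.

0.7844 arcsec

θ ≈ B/d = (6.777 × 10^8) / (1.782 × 10^14) = 3.8030 × 10^-6 rad.
In arcseconds: 3.8030 × 10^-6 × 206265 = 0.78443″.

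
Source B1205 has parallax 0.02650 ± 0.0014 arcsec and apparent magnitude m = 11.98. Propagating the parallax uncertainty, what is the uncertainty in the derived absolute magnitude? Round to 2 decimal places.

M = m − 5 log₁₀ d + 5 = m + 5 log₁₀ p + 5, so ∂M/∂p = 5/(p ln 10).
σ_M = (5/ln 10) · (σ_p/p) = 2.1715 × 0.0014/0.02650 = 2.1715 × 0.05283 = 0.11472.

σ_M = 0.11 mag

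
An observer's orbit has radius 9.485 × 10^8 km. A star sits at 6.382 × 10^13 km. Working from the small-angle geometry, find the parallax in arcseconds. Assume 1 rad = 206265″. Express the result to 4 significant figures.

3.066 arcsec

θ ≈ B/d = (9.485 × 10^8) / (6.382 × 10^13) = 1.4862 × 10^-5 rad.
In arcseconds: 1.4862 × 10^-5 × 206265 = 3.0655″.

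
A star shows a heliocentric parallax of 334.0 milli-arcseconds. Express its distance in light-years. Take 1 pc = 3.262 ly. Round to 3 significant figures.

9.77 light years

p = 334.0 milli-arcseconds = 0.3340 arcsec.
d = 1/p = 1/0.3340 = 2.994 pc.
In light-years: 2.994 × 3.262 = 9.7664 ly.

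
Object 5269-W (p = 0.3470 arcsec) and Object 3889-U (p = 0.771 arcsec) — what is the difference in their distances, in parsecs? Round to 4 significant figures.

1.585 pc

d_A = 1/0.3470″ = 2.8818 pc; d_B = 1/0.7710″ = 1.297 pc.
|d_B − d_A| = |1.297 − 2.8818| = 1.5848 pc.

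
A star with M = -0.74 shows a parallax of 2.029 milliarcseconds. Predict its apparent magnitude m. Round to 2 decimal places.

m = 7.72

d = 1/p = 1/0.002029″ = 492.85 pc.
m − M = 5 log₁₀ d − 5 = 5 log₁₀(492.85) − 5 = 13.4636 − 5 = 8.4636.
m = M + (m − M) = -0.74 + 8.4636 = 7.72.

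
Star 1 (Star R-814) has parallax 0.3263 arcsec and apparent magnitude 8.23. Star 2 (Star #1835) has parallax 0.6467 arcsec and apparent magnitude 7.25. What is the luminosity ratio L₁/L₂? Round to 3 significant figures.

d₁ = 1/p₁ = 1/0.3263″ = 3.0647 pc; d₂ = 1/p₂ = 1/0.6467″ = 1.5463 pc.
M₁ = m₁ − 5 log₁₀ d₁ + 5 = 8.23 − 2.4319 + 5 = 10.7981.
M₂ = 7.25 − 0.9465 + 5 = 11.3035.
L₁/L₂ = 10^(0.4(M₂ − M₁)) = 10^(0.4 × 0.5054) = 10^0.20216 = 1.5928.

L₁/L₂ = 1.59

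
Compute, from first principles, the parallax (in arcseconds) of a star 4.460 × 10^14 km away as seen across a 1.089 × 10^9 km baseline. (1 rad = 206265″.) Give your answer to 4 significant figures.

0.5036 arcsec

θ ≈ B/d = (1.089 × 10^9) / (4.460 × 10^14) = 2.4417 × 10^-6 rad.
In arcseconds: 2.4417 × 10^-6 × 206265 = 0.50364″.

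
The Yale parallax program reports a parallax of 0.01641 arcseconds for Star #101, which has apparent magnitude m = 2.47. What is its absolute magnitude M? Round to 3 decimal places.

M = -1.454

d = 1/p = 1/0.01641″ = 60.938 pc.
m − M = 5 log₁₀(60.938) − 5 = 8.9244 − 5 = 3.9244.
M = m − (m − M) = 2.47 − 3.9244 = -1.454.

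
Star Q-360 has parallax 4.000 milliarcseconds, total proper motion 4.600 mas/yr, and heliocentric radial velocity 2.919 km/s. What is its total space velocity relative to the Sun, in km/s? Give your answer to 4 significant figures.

6.183 km/s

d = 1/p = 1/0.004000″ = 250 pc.
μ = 4.600 mas/yr = 0.004600 ″/yr.
v_t = 4.740 μ d = 4.740 × 0.004600 × 250 = 5.451 km/s.
v = √(v_r² + v_t²) = √(2.919² + 5.451²) = √38.234 = 6.1834 km/s.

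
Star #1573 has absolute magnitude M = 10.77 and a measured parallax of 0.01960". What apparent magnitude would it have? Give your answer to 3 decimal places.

m = 14.309

d = 1/p = 1/0.01960″ = 51.02 pc.
m − M = 5 log₁₀ d − 5 = 5 log₁₀(51.02) − 5 = 8.5387 − 5 = 3.5387.
m = M + (m − M) = 10.77 + 3.5387 = 14.309.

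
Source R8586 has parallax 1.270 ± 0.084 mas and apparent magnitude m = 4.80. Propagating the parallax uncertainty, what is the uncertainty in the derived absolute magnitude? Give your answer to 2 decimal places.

M = m − 5 log₁₀ d + 5 = m + 5 log₁₀ p + 5, so ∂M/∂p = 5/(p ln 10).
σ_M = (5/ln 10) · (σ_p/p) = 2.1715 × 0.084/1.270 = 2.1715 × 0.066142 = 0.14363.

σ_M = 0.14 mag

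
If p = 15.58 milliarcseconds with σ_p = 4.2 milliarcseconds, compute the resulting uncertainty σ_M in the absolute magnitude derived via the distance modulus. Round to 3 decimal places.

σ_M = 0.585 mag

M = m − 5 log₁₀ d + 5 = m + 5 log₁₀ p + 5, so ∂M/∂p = 5/(p ln 10).
σ_M = (5/ln 10) · (σ_p/p) = 2.1715 × 4.2/15.58 = 2.1715 × 0.26958 = 0.58539.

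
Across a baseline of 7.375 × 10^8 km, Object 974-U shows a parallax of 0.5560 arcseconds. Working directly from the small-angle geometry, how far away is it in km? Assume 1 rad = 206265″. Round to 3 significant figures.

2.74 × 10^14 km

θ = 0.5560″ = 0.5560/206265 = 2.6956 × 10^-6 rad.
d = B/θ = (7.375 × 10^8) / (2.6956 × 10^-6) = 2.7359 × 10^14 km.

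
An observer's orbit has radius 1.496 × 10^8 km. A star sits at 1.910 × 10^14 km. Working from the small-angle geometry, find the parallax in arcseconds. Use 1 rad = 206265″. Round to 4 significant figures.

0.1616 arcsec

θ ≈ B/d = (1.496 × 10^8) / (1.910 × 10^14) = 7.8325 × 10^-7 rad.
In arcseconds: 7.8325 × 10^-7 × 206265 = 0.16156″.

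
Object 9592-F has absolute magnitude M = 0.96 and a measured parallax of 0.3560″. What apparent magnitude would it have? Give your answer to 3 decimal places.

d = 1/p = 1/0.3560″ = 2.809 pc.
m − M = 5 log₁₀ d − 5 = 5 log₁₀(2.809) − 5 = 2.2428 − 5 = -2.7572.
m = M + (m − M) = 0.96 + (-2.7572) = -1.797.

m = -1.797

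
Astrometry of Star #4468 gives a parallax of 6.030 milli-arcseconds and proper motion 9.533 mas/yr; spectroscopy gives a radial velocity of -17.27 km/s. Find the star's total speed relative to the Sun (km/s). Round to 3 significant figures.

d = 1/p = 1/0.006030″ = 165.84 pc.
μ = 9.533 mas/yr = 0.009533 ″/yr.
v_t = 4.740 μ d = 4.740 × 0.009533 × 165.84 = 7.4937 km/s.
v = √(v_r² + v_t²) = √((-17.27)² + 7.4937²) = √354.408 = 18.826 km/s.

18.8 km/s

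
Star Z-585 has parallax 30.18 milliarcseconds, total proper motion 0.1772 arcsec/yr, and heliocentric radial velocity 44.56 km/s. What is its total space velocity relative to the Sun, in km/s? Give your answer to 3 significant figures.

d = 1/p = 1/0.03018″ = 33.135 pc.
v_t = 4.740 μ d = 4.740 × 0.1772 × 33.135 = 27.831 km/s.
v = √(v_r² + v_t²) = √(44.56² + 27.831²) = √2760.16 = 52.537 km/s.

52.5 km/s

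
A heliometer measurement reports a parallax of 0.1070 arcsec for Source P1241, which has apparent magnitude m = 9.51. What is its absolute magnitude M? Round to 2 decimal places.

M = 9.66

d = 1/p = 1/0.1070″ = 9.3458 pc.
m − M = 5 log₁₀(9.3458) − 5 = 4.8531 − 5 = -0.1469.
M = m − (m − M) = 9.51 − (-0.1469) = 9.66.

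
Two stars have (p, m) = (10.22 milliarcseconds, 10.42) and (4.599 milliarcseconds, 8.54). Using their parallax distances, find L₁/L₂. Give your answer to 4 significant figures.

L₁/L₂ = 0.03584

d₁ = 1/p₁ = 1/0.01022″ = 97.847 pc; d₂ = 1/p₂ = 1/0.004599″ = 217.44 pc.
M₁ = m₁ − 5 log₁₀ d₁ + 5 = 10.42 − 9.9527 + 5 = 5.4673.
M₂ = 8.54 − 11.6867 + 5 = 1.8533.
L₁/L₂ = 10^(0.4(M₂ − M₁)) = 10^(0.4 × (-3.6140)) = 10^(-1.44560) = 0.035843.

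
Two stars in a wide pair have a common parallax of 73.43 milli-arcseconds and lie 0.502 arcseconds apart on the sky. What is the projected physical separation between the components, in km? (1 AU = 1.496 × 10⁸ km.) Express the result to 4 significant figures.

d = 1/p = 1/0.07343″ = 13.618 pc.
At distance d (pc), an angle of θ arcsec spans θ·d AU: s = 0.502 × 13.618 = 6.8362 AU.
= 6.8362 × 1.496 × 10⁸ km = 1.0227 × 10^9 km.

1.023 × 10^9 km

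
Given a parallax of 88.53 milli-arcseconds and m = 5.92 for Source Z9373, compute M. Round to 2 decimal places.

d = 1/p = 1/0.08853″ = 11.296 pc.
m − M = 5 log₁₀(11.296) − 5 = 5.2646 − 5 = 0.2646.
M = m − (m − M) = 5.92 − 0.2646 = 5.66.

M = 5.66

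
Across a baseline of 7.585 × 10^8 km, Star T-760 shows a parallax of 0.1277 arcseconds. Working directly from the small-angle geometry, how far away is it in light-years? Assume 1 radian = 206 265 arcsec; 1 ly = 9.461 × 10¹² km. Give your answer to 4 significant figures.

θ = 0.1277″ = 0.1277/206265 = 6.1911 × 10^-7 rad.
d = B/θ = (7.585 × 10^8) / (6.1911 × 10^-7) = 1.2251 × 10^15 km = (1.2251 × 10^15) / (9.461 × 10^12) ly = 129.49 ly.

129.5 ly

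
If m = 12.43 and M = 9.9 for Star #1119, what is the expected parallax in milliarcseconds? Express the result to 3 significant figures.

m − M = 12.43 − 9.9 = 2.53.
d = 10^((m−M)/5 + 1) = 10^1.506 = 32.063 pc.
p = 1/d = 1/32.063 = 0.031189 arcsec = 31.189 mas.

31.2 mas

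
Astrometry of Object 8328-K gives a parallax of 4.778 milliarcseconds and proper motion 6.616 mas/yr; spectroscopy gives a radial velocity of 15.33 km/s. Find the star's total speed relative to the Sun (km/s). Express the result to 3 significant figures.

d = 1/p = 1/0.004778″ = 209.29 pc.
μ = 6.616 mas/yr = 0.006616 ″/yr.
v_t = 4.740 μ d = 4.740 × 0.006616 × 209.29 = 6.5633 km/s.
v = √(v_r² + v_t²) = √(15.33² + 6.5633²) = √278.086 = 16.676 km/s.

16.7 km/s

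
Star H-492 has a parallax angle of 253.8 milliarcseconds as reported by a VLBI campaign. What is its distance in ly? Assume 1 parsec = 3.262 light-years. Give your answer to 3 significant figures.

12.9 ly

p = 253.8 milliarcseconds = 0.2538 arcsec.
d = 1/p = 1/0.2538 = 3.9401 pc.
In light-years: 3.9401 × 3.262 = 12.853 ly.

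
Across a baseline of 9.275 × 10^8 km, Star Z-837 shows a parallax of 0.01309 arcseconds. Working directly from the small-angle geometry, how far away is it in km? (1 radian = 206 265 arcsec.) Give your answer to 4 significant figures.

θ = 0.01309″ = 0.01309/206265 = 6.3462 × 10^-8 rad.
d = B/θ = (9.275 × 10^8) / (6.3462 × 10^-8) = 1.4615 × 10^16 km.

1.462 × 10^16 km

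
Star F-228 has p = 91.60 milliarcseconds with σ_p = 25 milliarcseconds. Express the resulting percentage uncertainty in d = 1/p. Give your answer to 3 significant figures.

For d = 1/p, |σ_d/d| = |σ_p/p|.
σ_p/p = 25 / 91.60 = 0.27293 = 27.293%.

27.3%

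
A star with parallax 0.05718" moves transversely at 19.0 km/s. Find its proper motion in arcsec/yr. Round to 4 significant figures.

0.2292 arcsec/yr

d = 1/p = 1/0.05718″ = 17.489 pc.
μ = v_t / (4.74 d) = 19.0 / (4.74 × 17.489) = 19.0 / 82.898 = 0.2292 ″/yr.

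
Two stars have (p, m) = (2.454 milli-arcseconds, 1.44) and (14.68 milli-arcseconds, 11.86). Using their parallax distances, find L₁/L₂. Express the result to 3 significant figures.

d₁ = 1/p₁ = 1/0.002454″ = 407.5 pc; d₂ = 1/p₂ = 1/0.01468″ = 68.12 pc.
M₁ = m₁ − 5 log₁₀ d₁ + 5 = 1.44 − 13.0506 + 5 = -6.6106.
M₂ = 11.86 − 9.1664 + 5 = 7.6936.
L₁/L₂ = 10^(0.4(M₂ − M₁)) = 10^(0.4 × 14.3042) = 10^5.72168 = 5.2684 × 10^5.

L₁/L₂ = 527000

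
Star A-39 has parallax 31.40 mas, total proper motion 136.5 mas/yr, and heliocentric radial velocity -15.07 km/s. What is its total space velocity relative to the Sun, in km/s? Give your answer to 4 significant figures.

d = 1/p = 1/0.03140″ = 31.847 pc.
μ = 136.5 mas/yr = 0.1365 ″/yr.
v_t = 4.740 μ d = 4.740 × 0.1365 × 31.847 = 20.605 km/s.
v = √(v_r² + v_t²) = √((-15.07)² + 20.605²) = √651.671 = 25.528 km/s.

25.53 km/s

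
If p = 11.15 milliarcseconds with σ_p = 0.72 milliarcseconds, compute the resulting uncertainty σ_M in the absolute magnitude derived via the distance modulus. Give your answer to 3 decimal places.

σ_M = 0.140 mag

M = m − 5 log₁₀ d + 5 = m + 5 log₁₀ p + 5, so ∂M/∂p = 5/(p ln 10).
σ_M = (5/ln 10) · (σ_p/p) = 2.1715 × 0.72/11.15 = 2.1715 × 0.064574 = 0.14022.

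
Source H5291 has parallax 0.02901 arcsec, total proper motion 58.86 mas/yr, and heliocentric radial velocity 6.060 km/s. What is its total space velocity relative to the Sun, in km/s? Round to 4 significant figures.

d = 1/p = 1/0.02901″ = 34.471 pc.
μ = 58.86 mas/yr = 0.05886 ″/yr.
v_t = 4.740 μ d = 4.740 × 0.05886 × 34.471 = 9.6173 km/s.
v = √(v_r² + v_t²) = √(6.060² + 9.6173²) = √129.216 = 11.367 km/s.

11.37 km/s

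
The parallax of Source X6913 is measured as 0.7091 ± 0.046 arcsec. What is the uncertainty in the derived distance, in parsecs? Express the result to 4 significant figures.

0.09148 pc

d = 1/p, so σ_d = σ_p / p².
σ_d = 0.0460 / (0.7091)² = 0.0460 / 0.50282 = 0.091484 pc.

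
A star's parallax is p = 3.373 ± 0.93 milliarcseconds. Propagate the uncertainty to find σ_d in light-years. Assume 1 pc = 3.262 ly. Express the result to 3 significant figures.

d = 1/p, so σ_d = σ_p / p².
σ_d = 0.000930 / (0.003373)² = 0.000930 / 0.000011377 = 81.744 pc = 81.744 × 3.262 ly = 266.65 ly.

267 ly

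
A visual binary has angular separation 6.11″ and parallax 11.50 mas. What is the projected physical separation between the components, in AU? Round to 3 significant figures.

d = 1/p = 1/0.01150″ = 86.957 pc.
At distance d (pc), an angle of θ arcsec spans θ·d AU: s = 6.11 × 86.957 = 531.31 AU.

531 AU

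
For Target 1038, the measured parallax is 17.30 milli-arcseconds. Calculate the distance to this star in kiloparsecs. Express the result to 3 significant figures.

0.0578 kpc

p = 17.30 milli-arcseconds = 0.01730 arcsec.
d = 1/p = 1/0.01730 = 57.803 pc.
= 0.057803 kpc.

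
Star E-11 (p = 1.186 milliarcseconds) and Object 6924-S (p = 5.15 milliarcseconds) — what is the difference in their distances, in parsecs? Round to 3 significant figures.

649 pc

d_A = 1/0.001186″ = 843.17 pc; d_B = 1/0.005150″ = 194.17 pc.
|d_B − d_A| = |194.17 − 843.17| = 649 pc.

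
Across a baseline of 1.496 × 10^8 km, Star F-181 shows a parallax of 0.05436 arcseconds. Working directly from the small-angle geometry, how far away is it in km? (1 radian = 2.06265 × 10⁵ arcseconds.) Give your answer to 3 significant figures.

θ = 0.05436″ = 0.05436/206265 = 2.6354 × 10^-7 rad.
d = B/θ = (1.496 × 10^8) / (2.6354 × 10^-7) = 5.6766 × 10^14 km.

5.68 × 10^14 km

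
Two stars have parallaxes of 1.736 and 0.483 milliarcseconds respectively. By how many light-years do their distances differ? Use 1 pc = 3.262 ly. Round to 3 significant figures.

d_A = 1/0.001736″ = 576.04 pc; d_B = 1/0.0004830″ = 2070.4 pc.
|d_B − d_A| = |2070.4 − 576.04| = 1494.4 pc = 1494.4 × 3.262 ly = 4874.7 ly.

4870 ly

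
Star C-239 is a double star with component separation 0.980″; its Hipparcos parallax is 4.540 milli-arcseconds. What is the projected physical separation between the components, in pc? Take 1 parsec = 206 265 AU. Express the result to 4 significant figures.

0.001047 pc

d = 1/p = 1/0.004540″ = 220.26 pc.
At distance d (pc), an angle of θ arcsec spans θ·d AU: s = 0.980 × 220.26 = 215.85 AU.
= 215.85 / 206265 = 0.0010465 pc.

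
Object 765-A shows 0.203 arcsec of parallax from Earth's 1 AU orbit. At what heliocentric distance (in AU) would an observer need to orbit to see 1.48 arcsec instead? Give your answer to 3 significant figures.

Parallax scales linearly with baseline: p ∝ B, so B = p_target / p_Earth × 1 AU.
B = 1.48 / 0.203 = 7.2906 AU.

7.29 AU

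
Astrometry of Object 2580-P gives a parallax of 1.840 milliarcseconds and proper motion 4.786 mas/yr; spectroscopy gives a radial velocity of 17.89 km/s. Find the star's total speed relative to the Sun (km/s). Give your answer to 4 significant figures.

d = 1/p = 1/0.001840″ = 543.48 pc.
μ = 4.786 mas/yr = 0.004786 ″/yr.
v_t = 4.740 μ d = 4.740 × 0.004786 × 543.48 = 12.329 km/s.
v = √(v_r² + v_t²) = √(17.89² + 12.329²) = √472.056 = 21.727 km/s.

21.73 km/s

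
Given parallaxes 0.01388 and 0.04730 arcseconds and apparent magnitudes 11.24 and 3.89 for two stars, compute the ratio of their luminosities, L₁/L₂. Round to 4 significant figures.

d₁ = 1/p₁ = 1/0.01388″ = 72.046 pc; d₂ = 1/p₂ = 1/0.04730″ = 21.142 pc.
M₁ = m₁ − 5 log₁₀ d₁ + 5 = 11.24 − 9.2880 + 5 = 6.9520.
M₂ = 3.89 − 6.6257 + 5 = 2.2643.
L₁/L₂ = 10^(0.4(M₂ − M₁)) = 10^(0.4 × (-4.6877)) = 10^(-1.87508) = 0.013333.

L₁/L₂ = 0.01333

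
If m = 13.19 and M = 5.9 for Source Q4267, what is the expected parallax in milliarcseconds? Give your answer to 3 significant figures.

m − M = 13.19 − 5.9 = 7.29.
d = 10^((m−M)/5 + 1) = 10^2.458 = 287.08 pc.
p = 1/d = 1/287.08 = 0.0034833 arcsec = 3.4833 mas.

3.48 mas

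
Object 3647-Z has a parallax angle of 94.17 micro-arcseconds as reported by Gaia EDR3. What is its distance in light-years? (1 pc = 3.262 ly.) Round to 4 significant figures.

34640 light years

p = 94.17 micro-arcseconds = 0.00009417 arcsec.
d = 1/p = 1/0.00009417 = 10619 pc.
In light-years: 10619 × 3.262 = 34639 ly.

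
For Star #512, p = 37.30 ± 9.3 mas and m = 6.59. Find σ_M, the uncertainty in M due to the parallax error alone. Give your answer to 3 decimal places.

M = m − 5 log₁₀ d + 5 = m + 5 log₁₀ p + 5, so ∂M/∂p = 5/(p ln 10).
σ_M = (5/ln 10) · (σ_p/p) = 2.1715 × 9.3/37.30 = 2.1715 × 0.24933 = 0.54142.

σ_M = 0.541 mag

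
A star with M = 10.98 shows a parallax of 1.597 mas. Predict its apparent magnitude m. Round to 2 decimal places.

m = 19.96

d = 1/p = 1/0.001597″ = 626.17 pc.
m − M = 5 log₁₀ d − 5 = 5 log₁₀(626.17) − 5 = 13.9835 − 5 = 8.9835.
m = M + (m − M) = 10.98 + 8.9835 = 19.96.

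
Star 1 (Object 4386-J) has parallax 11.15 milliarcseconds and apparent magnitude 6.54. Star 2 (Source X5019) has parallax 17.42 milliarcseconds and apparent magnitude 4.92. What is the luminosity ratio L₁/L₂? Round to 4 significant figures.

d₁ = 1/p₁ = 1/0.01115″ = 89.686 pc; d₂ = 1/p₂ = 1/0.01742″ = 57.405 pc.
M₁ = m₁ − 5 log₁₀ d₁ + 5 = 6.54 − 9.7636 + 5 = 1.7764.
M₂ = 4.92 − 8.7947 + 5 = 1.1253.
L₁/L₂ = 10^(0.4(M₂ − M₁)) = 10^(0.4 × (-0.6511)) = 10^(-0.26044) = 0.54898.

L₁/L₂ = 0.5490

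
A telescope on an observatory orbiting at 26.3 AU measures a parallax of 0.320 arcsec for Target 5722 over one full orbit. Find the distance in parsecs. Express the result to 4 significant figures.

With baseline B (in AU) and parallax p (in arcsec), d = B/p parsecs.
d = 26.3 / 0.320 = 82.188 pc.

82.19 pc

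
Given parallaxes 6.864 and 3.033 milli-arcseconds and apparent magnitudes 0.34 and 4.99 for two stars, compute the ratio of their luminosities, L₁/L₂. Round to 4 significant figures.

d₁ = 1/p₁ = 1/0.006864″ = 145.69 pc; d₂ = 1/p₂ = 1/0.003033″ = 329.71 pc.
M₁ = m₁ − 5 log₁₀ d₁ + 5 = 0.34 − 10.8171 + 5 = -5.4771.
M₂ = 4.99 − 12.5907 + 5 = -2.6007.
L₁/L₂ = 10^(0.4(M₂ − M₁)) = 10^(0.4 × 2.8764) = 10^1.15056 = 14.144.

L₁/L₂ = 14.14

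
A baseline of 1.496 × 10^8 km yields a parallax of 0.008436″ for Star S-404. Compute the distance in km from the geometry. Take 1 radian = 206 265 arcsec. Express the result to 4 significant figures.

3.658 × 10^15 km

θ = 0.008436″ = 0.008436/206265 = 4.0899 × 10^-8 rad.
d = B/θ = (1.496 × 10^8) / (4.0899 × 10^-8) = 3.6578 × 10^15 km.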